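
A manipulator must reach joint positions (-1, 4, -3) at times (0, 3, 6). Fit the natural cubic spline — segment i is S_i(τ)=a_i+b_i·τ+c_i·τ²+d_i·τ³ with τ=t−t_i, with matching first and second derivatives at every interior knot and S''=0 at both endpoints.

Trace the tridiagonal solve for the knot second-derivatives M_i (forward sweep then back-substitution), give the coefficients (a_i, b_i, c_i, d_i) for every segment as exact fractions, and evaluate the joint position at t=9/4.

  seg 0: a=-1 b=8/3 c=0 d=-1/9
  seg 1: a=4 b=-1/3 c=-1 d=1/9
S(9/4) = 239/64

Δ: Δ0=5/3, Δ1=-7/3
row 1: diag=12, rhs=-24; c'=1/4, d'=-2
back: M1=-2
M: M0=0, M1=-2, M2=0
seg 0: a=-1, c=M0/2=0, d=(M1−M0)/(6·3)=-1/9, b=Δ0−h0·(2M0+M1)/6=8/3
seg 1: a=4, c=M1/2=-1, d=(M2−M1)/(6·3)=1/9, b=Δ1−h1·(2M1+M2)/6=-1/3
t_q=9/4 → seg 0, τ=9/4; S=-1+8/3·τ+0·τ²+-1/9·τ³=239/64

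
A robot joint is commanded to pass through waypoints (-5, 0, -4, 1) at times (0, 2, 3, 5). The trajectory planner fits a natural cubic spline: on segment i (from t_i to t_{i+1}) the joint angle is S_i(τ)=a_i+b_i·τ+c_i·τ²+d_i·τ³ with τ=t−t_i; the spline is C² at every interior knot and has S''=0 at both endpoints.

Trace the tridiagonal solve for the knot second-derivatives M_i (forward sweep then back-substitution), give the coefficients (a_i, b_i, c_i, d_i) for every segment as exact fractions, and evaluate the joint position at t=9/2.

  seg 0: a=-5 b=51/10 c=0 d=-13/20
  seg 1: a=0 b=-27/10 c=-39/10 d=13/5
  seg 2: a=-4 b=-27/10 c=39/10 d=-13/20
S(9/2) = -47/32

Δ: Δ0=5/2, Δ1=-4, Δ2=5/2
row 1: diag=6, rhs=-39; c'=1/6, d'=-13/2
row 2: denom=6−1·1/6=35/6; d'=(39−1·-13/2)/(35/6)=39/5
back: M2=39/5
back: M1=-13/2−1/6·39/5=-39/5
M: M0=0, M1=-39/5, M2=39/5, M3=0
seg 0: a=-5, c=M0/2=0, d=(M1−M0)/(6·2)=-13/20, b=Δ0−h0·(2M0+M1)/6=51/10
seg 1: a=0, c=M1/2=-39/10, d=(M2−M1)/(6·1)=13/5, b=Δ1−h1·(2M1+M2)/6=-27/10
seg 2: a=-4, c=M2/2=39/10, d=(M3−M2)/(6·2)=-13/20, b=Δ2−h2·(2M2+M3)/6=-27/10
t_q=9/2 → seg 2, τ=3/2; S=-4+-27/10·τ+39/10·τ²+-13/20·τ³=-47/32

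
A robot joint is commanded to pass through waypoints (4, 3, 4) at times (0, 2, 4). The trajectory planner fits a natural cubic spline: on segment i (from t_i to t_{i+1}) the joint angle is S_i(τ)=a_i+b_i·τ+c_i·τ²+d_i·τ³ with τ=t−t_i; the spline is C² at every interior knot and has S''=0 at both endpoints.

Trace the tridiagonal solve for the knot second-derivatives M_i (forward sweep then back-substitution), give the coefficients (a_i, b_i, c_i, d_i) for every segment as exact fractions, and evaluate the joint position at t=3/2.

Δ: Δ0=-1/2, Δ1=1/2
row 1: diag=8, rhs=6; c'=1/4, d'=3/4
back: M1=3/4
M: M0=0, M1=3/4, M2=0
seg 0: a=4, c=M0/2=0, d=(M1−M0)/(6·2)=1/16, b=Δ0−h0·(2M0+M1)/6=-3/4
seg 1: a=3, c=M1/2=3/8, d=(M2−M1)/(6·2)=-1/16, b=Δ1−h1·(2M1+M2)/6=0
t_q=3/2 → seg 0, τ=3/2; S=4+-3/4·τ+0·τ²+1/16·τ³=395/128

  seg 0: a=4 b=-3/4 c=0 d=1/16
  seg 1: a=3 b=0 c=3/8 d=-1/16
S(3/2) = 395/128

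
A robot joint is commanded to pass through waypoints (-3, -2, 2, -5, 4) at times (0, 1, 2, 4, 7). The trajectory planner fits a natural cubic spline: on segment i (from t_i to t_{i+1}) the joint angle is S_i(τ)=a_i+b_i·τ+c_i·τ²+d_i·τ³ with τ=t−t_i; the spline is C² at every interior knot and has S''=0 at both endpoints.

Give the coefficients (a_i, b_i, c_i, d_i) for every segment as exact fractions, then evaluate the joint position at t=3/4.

  seg 0: a=-3 b=-21/107 c=0 d=128/107
  seg 1: a=-2 b=363/107 c=384/107 d=-319/107
  seg 2: a=2 b=174/107 c=-573/107 d=1195/856
  seg 3: a=-5 b=-651/214 c=1293/428 d=-431/1284
S(3/4) = -1131/428

Δ: Δ0=1, Δ1=4, Δ2=-7/2, Δ3=3
row 1: diag=4, rhs=18; c'=1/4, d'=9/2
row 2: denom=6−1·1/4=23/4; d'=(-45−1·9/2)/(23/4)=-198/23
row 3: denom=10−2·8/23=214/23; d'=(39−2·-198/23)/(214/23)=1293/214
back: M3=1293/214
back: M2=-198/23−8/23·1293/214=-1146/107
back: M1=9/2−1/4·-1146/107=768/107
M: M0=0, M1=768/107, M2=-1146/107, M3=1293/214, M4=0
seg 0: a=-3, c=M0/2=0, d=(M1−M0)/(6·1)=128/107, b=Δ0−h0·(2M0+M1)/6=-21/107
seg 1: a=-2, c=M1/2=384/107, d=(M2−M1)/(6·1)=-319/107, b=Δ1−h1·(2M1+M2)/6=363/107
seg 2: a=2, c=M2/2=-573/107, d=(M3−M2)/(6·2)=1195/856, b=Δ2−h2·(2M2+M3)/6=174/107
seg 3: a=-5, c=M3/2=1293/428, d=(M4−M3)/(6·3)=-431/1284, b=Δ3−h3·(2M3+M4)/6=-651/214
t_q=3/4 → seg 0, τ=3/4; S=-3+-21/107·τ+0·τ²+128/107·τ³=-1131/428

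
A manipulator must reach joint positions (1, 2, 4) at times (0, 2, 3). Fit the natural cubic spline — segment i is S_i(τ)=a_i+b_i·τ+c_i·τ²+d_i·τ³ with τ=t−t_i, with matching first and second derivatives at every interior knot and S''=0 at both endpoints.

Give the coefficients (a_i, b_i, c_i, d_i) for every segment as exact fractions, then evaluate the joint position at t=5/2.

  seg 0: a=1 b=0 c=0 d=1/8
  seg 1: a=2 b=3/2 c=3/4 d=-1/4
S(5/2) = 93/32

Δ: Δ0=1/2, Δ1=2
row 1: diag=6, rhs=9; c'=1/6, d'=3/2
back: M1=3/2
M: M0=0, M1=3/2, M2=0
seg 0: a=1, c=M0/2=0, d=(M1−M0)/(6·2)=1/8, b=Δ0−h0·(2M0+M1)/6=0
seg 1: a=2, c=M1/2=3/4, d=(M2−M1)/(6·1)=-1/4, b=Δ1−h1·(2M1+M2)/6=3/2
t_q=5/2 → seg 1, τ=1/2; S=2+3/2·τ+3/4·τ²+-1/4·τ³=93/32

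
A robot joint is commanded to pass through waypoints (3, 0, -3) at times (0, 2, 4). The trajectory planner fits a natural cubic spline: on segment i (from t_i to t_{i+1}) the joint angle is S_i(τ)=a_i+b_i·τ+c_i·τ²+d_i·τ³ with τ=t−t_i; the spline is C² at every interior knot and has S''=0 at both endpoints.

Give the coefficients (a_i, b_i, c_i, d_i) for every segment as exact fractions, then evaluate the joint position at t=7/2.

Δ: Δ0=-3/2, Δ1=-3/2
row 1: diag=8, rhs=0; c'=1/4, d'=0
back: M1=0
M: M0=0, M1=0, M2=0
seg 0: a=3, c=M0/2=0, d=(M1−M0)/(6·2)=0, b=Δ0−h0·(2M0+M1)/6=-3/2
seg 1: a=0, c=M1/2=0, d=(M2−M1)/(6·2)=0, b=Δ1−h1·(2M1+M2)/6=-3/2
t_q=7/2 → seg 1, τ=3/2; S=0+-3/2·τ+0·τ²+0·τ³=-9/4

  seg 0: a=3 b=-3/2 c=0 d=0
  seg 1: a=0 b=-3/2 c=0 d=0
S(7/2) = -9/4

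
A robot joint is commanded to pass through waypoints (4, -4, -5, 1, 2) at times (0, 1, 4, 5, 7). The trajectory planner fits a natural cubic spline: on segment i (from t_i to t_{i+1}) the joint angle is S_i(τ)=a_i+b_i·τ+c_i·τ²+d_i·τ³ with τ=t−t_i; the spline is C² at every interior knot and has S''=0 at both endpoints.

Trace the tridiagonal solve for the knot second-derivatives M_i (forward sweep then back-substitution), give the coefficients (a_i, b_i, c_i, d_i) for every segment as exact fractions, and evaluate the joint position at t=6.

Δ: Δ0=-8, Δ1=-1/3, Δ2=6, Δ3=1/2
row 1: diag=8, rhs=46; c'=3/8, d'=23/4
row 2: denom=8−3·3/8=55/8; d'=(38−3·23/4)/(55/8)=166/55
row 3: denom=6−1·8/55=322/55; d'=(-33−1·166/55)/(322/55)=-283/46
back: M3=-283/46
back: M2=166/55−8/55·-283/46=90/23
back: M1=23/4−3/8·90/23=197/46
M: M0=0, M1=197/46, M2=90/23, M3=-283/46, M4=0
seg 0: a=4, c=M0/2=0, d=(M1−M0)/(6·1)=197/276, b=Δ0−h0·(2M0+M1)/6=-2405/276
seg 1: a=-4, c=M1/2=197/92, d=(M2−M1)/(6·3)=-17/828, b=Δ1−h1·(2M1+M2)/6=-907/138
seg 2: a=-5, c=M2/2=45/23, d=(M3−M2)/(6·1)=-463/276, b=Δ2−h2·(2M2+M3)/6=1579/276
seg 3: a=1, c=M3/2=-283/92, d=(M4−M3)/(6·2)=283/552, b=Δ3−h3·(2M3+M4)/6=635/138
t_q=6 → seg 3, τ=1; S=1+635/138·τ+-283/92·τ²+283/552·τ³=559/184

  seg 0: a=4 b=-2405/276 c=0 d=197/276
  seg 1: a=-4 b=-907/138 c=197/92 d=-17/828
  seg 2: a=-5 b=1579/276 c=45/23 d=-463/276
  seg 3: a=1 b=635/138 c=-283/92 d=283/552
S(6) = 559/184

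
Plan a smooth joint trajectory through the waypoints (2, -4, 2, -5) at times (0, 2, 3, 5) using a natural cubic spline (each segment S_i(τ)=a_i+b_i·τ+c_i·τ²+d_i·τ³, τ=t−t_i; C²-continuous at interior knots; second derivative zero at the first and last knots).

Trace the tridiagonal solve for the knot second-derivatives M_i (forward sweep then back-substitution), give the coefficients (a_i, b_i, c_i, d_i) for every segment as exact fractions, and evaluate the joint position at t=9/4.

  seg 0: a=2 b=-232/35 c=0 d=127/140
  seg 1: a=-4 b=149/35 c=381/70 d=-37/10
  seg 2: a=2 b=283/70 c=-198/35 d=33/35
S(9/4) = -11887/4480

Δ: Δ0=-3, Δ1=6, Δ2=-7/2
row 1: diag=6, rhs=54; c'=1/6, d'=9
row 2: denom=6−1·1/6=35/6; d'=(-57−1·9)/(35/6)=-396/35
back: M2=-396/35
back: M1=9−1/6·-396/35=381/35
M: M0=0, M1=381/35, M2=-396/35, M3=0
seg 0: a=2, c=M0/2=0, d=(M1−M0)/(6·2)=127/140, b=Δ0−h0·(2M0+M1)/6=-232/35
seg 1: a=-4, c=M1/2=381/70, d=(M2−M1)/(6·1)=-37/10, b=Δ1−h1·(2M1+M2)/6=149/35
seg 2: a=2, c=M2/2=-198/35, d=(M3−M2)/(6·2)=33/35, b=Δ2−h2·(2M2+M3)/6=283/70
t_q=9/4 → seg 1, τ=1/4; S=-4+149/35·τ+381/70·τ²+-37/10·τ³=-11887/4480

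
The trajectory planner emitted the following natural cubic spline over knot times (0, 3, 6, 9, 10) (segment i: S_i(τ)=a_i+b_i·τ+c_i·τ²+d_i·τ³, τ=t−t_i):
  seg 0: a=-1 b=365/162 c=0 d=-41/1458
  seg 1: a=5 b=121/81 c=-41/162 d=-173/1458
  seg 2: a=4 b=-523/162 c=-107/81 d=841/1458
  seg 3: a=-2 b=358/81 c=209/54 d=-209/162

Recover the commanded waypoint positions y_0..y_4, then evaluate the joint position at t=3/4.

y_0 = S_0(0) = a_0 = -1
y_1 = S_1(0) = a_1 = 5
y_2 = S_2(0) = a_2 = 4
y_3 = S_3(0) = a_3 = -2
y_4 = S_3(1) = 5
t_q=3/4 is in segment 0 (τ=3/4); S_0(τ)=781/1152

y_0=-1 y_1=5 y_2=4 y_3=-2 y_4=5
S(3/4) = 781/1152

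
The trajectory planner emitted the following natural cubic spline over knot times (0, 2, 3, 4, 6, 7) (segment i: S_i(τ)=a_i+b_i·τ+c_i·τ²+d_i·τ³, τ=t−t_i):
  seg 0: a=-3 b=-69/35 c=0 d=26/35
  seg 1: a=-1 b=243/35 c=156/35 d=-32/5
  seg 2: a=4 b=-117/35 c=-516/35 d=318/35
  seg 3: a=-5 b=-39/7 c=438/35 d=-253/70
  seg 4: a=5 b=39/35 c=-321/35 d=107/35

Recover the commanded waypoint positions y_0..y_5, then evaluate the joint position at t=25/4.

y_0 = S_0(0) = a_0 = -3
y_1 = S_1(0) = a_1 = -1
y_2 = S_2(0) = a_2 = 4
y_3 = S_3(0) = a_3 = -5
y_4 = S_4(0) = a_4 = 5
y_5 = S_4(1) = 0
t_q=25/4 is in segment 4 (τ=1/4); S_4(τ)=1521/320

y_0=-3 y_1=-1 y_2=4 y_3=-5 y_4=5 y_5=0
S(25/4) = 1521/320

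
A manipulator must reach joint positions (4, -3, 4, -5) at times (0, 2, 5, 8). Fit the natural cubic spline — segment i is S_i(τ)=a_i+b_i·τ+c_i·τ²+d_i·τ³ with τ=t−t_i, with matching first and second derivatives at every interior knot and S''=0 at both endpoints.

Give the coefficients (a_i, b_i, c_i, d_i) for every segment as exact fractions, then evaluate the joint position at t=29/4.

Δ: Δ0=-7/2, Δ1=7/3, Δ2=-3
row 1: diag=10, rhs=35; c'=3/10, d'=7/2
row 2: denom=12−3·3/10=111/10; d'=(-32−3·7/2)/(111/10)=-425/111
back: M2=-425/111
back: M1=7/2−3/10·-425/111=172/37
M: M0=0, M1=172/37, M2=-425/111, M3=0
seg 0: a=4, c=M0/2=0, d=(M1−M0)/(6·2)=43/111, b=Δ0−h0·(2M0+M1)/6=-1121/222
seg 1: a=-3, c=M1/2=86/37, d=(M2−M1)/(6·3)=-941/1998, b=Δ1−h1·(2M1+M2)/6=-89/222
seg 2: a=4, c=M2/2=-425/222, d=(M3−M2)/(6·3)=425/1998, b=Δ2−h2·(2M2+M3)/6=92/111
t_q=29/4 → seg 2, τ=9/4; S=4+92/111·τ+-425/222·τ²+425/1998·τ³=-6649/4736

  seg 0: a=4 b=-1121/222 c=0 d=43/111
  seg 1: a=-3 b=-89/222 c=86/37 d=-941/1998
  seg 2: a=4 b=92/111 c=-425/222 d=425/1998
S(29/4) = -6649/4736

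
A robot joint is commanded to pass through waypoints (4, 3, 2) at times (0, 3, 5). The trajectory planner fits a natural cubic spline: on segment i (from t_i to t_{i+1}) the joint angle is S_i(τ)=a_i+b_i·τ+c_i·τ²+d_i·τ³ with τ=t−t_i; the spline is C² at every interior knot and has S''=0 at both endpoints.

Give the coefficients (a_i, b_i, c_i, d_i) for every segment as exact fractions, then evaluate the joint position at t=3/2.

  seg 0: a=4 b=-17/60 c=0 d=-1/180
  seg 1: a=3 b=-13/30 c=-1/20 d=1/120
S(3/2) = 569/160

Δ: Δ0=-1/3, Δ1=-1/2
row 1: diag=10, rhs=-1; c'=1/5, d'=-1/10
back: M1=-1/10
M: M0=0, M1=-1/10, M2=0
seg 0: a=4, c=M0/2=0, d=(M1−M0)/(6·3)=-1/180, b=Δ0−h0·(2M0+M1)/6=-17/60
seg 1: a=3, c=M1/2=-1/20, d=(M2−M1)/(6·2)=1/120, b=Δ1−h1·(2M1+M2)/6=-13/30
t_q=3/2 → seg 0, τ=3/2; S=4+-17/60·τ+0·τ²+-1/180·τ³=569/160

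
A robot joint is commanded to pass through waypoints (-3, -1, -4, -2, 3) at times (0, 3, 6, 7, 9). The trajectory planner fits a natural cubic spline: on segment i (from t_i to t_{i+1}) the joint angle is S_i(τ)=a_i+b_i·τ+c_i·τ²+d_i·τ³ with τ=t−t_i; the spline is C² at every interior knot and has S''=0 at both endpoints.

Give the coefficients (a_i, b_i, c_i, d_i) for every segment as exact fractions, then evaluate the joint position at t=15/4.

Δ: Δ0=2/3, Δ1=-1, Δ2=2, Δ3=5/2
row 1: diag=12, rhs=-10; c'=1/4, d'=-5/6
row 2: denom=8−3·1/4=29/4; d'=(18−3·-5/6)/(29/4)=82/29
row 3: denom=6−1·4/29=170/29; d'=(3−1·82/29)/(170/29)=1/34
back: M3=1/34
back: M2=82/29−4/29·1/34=48/17
back: M1=-5/6−1/4·48/17=-157/102
M: M0=0, M1=-157/102, M2=48/17, M3=1/34, M4=0
seg 0: a=-3, c=M0/2=0, d=(M1−M0)/(6·3)=-157/1836, b=Δ0−h0·(2M0+M1)/6=293/204
seg 1: a=-1, c=M1/2=-157/204, d=(M2−M1)/(6·3)=445/1836, b=Δ1−h1·(2M1+M2)/6=-89/102
seg 2: a=-4, c=M2/2=24/17, d=(M3−M2)/(6·1)=-95/204, b=Δ2−h2·(2M2+M3)/6=215/204
seg 3: a=-2, c=M3/2=1/68, d=(M4−M3)/(6·2)=-1/408, b=Δ3−h3·(2M3+M4)/6=253/102
t_q=15/4 → seg 1, τ=3/4; S=-1+-89/102·τ+-157/204·τ²+445/1836·τ³=-8639/4352

  seg 0: a=-3 b=293/204 c=0 d=-157/1836
  seg 1: a=-1 b=-89/102 c=-157/204 d=445/1836
  seg 2: a=-4 b=215/204 c=24/17 d=-95/204
  seg 3: a=-2 b=253/102 c=1/68 d=-1/408
S(15/4) = -8639/4352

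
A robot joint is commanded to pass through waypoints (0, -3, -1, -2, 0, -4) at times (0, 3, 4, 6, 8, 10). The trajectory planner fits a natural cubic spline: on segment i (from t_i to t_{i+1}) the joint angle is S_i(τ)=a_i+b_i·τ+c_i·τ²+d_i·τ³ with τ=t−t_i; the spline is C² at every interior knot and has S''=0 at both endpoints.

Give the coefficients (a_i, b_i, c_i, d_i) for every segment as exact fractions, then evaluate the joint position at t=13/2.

Δ: Δ0=-1, Δ1=2, Δ2=-1/2, Δ3=1, Δ4=-2
row 1: diag=8, rhs=18; c'=1/8, d'=9/4
row 2: denom=6−1·1/8=47/8; d'=(-15−1·9/4)/(47/8)=-138/47
row 3: denom=8−2·16/47=344/47; d'=(9−2·-138/47)/(344/47)=699/344
row 4: denom=8−2·47/172=641/86; d'=(-18−2·699/344)/(641/86)=-3795/1282
back: M4=-3795/1282
back: M3=699/344−47/172·-3795/1282=1821/641
back: M2=-138/47−16/47·1821/641=-2502/641
back: M1=9/4−1/8·-2502/641=1755/641
M: M0=0, M1=1755/641, M2=-2502/641, M3=1821/641, M4=-3795/1282, M5=0
seg 0: a=0, c=M0/2=0, d=(M1−M0)/(6·3)=195/1282, b=Δ0−h0·(2M0+M1)/6=-3037/1282
seg 1: a=-3, c=M1/2=1755/1282, d=(M2−M1)/(6·1)=-1419/1282, b=Δ1−h1·(2M1+M2)/6=1114/641
seg 2: a=-1, c=M2/2=-1251/641, d=(M3−M2)/(6·2)=1441/2564, b=Δ2−h2·(2M2+M3)/6=1481/1282
seg 3: a=-2, c=M3/2=1821/1282, d=(M4−M3)/(6·2)=-2479/5128, b=Δ3−h3·(2M3+M4)/6=119/1282
seg 4: a=0, c=M4/2=-3795/2564, d=(M5−M4)/(6·2)=1265/5128, b=Δ4−h4·(2M4+M5)/6=-17/641
t_q=13/2 → seg 3, τ=1/2; S=-2+119/1282·τ+1821/1282·τ²+-2479/5128·τ³=-68055/41024

  seg 0: a=0 b=-3037/1282 c=0 d=195/1282
  seg 1: a=-3 b=1114/641 c=1755/1282 d=-1419/1282
  seg 2: a=-1 b=1481/1282 c=-1251/641 d=1441/2564
  seg 3: a=-2 b=119/1282 c=1821/1282 d=-2479/5128
  seg 4: a=0 b=-17/641 c=-3795/2564 d=1265/5128
S(13/2) = -68055/41024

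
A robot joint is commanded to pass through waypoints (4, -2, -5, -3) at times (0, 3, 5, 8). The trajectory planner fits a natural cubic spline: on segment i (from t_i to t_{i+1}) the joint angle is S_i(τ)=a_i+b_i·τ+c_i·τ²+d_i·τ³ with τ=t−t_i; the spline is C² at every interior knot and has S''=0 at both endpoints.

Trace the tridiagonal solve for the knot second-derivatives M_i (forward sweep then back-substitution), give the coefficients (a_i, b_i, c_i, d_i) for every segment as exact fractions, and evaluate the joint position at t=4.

Δ: Δ0=-2, Δ1=-3/2, Δ2=2/3
row 1: diag=10, rhs=3; c'=1/5, d'=3/10
row 2: denom=10−2·1/5=48/5; d'=(13−2·3/10)/(48/5)=31/24
back: M2=31/24
back: M1=3/10−1/5·31/24=1/24
M: M0=0, M1=1/24, M2=31/24, M3=0
seg 0: a=4, c=M0/2=0, d=(M1−M0)/(6·3)=1/432, b=Δ0−h0·(2M0+M1)/6=-97/48
seg 1: a=-2, c=M1/2=1/48, d=(M2−M1)/(6·2)=5/48, b=Δ1−h1·(2M1+M2)/6=-47/24
seg 2: a=-5, c=M2/2=31/48, d=(M3−M2)/(6·3)=-31/432, b=Δ2−h2·(2M2+M3)/6=-5/8
t_q=4 → seg 1, τ=1; S=-2+-47/24·τ+1/48·τ²+5/48·τ³=-23/6

  seg 0: a=4 b=-97/48 c=0 d=1/432
  seg 1: a=-2 b=-47/24 c=1/48 d=5/48
  seg 2: a=-5 b=-5/8 c=31/48 d=-31/432
S(4) = -23/6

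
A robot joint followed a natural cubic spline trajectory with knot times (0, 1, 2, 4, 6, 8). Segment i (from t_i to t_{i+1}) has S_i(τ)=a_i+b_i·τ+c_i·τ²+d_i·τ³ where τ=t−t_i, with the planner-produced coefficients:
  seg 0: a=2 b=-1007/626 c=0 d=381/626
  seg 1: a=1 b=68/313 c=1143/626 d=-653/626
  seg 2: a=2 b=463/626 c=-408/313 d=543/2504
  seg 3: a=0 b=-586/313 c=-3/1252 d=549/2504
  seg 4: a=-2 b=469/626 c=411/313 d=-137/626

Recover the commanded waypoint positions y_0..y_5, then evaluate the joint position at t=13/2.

y_0 = S_0(0) = a_0 = 2
y_1 = S_1(0) = a_1 = 1
y_2 = S_2(0) = a_2 = 2
y_3 = S_3(0) = a_3 = 0
y_4 = S_4(0) = a_4 = -2
y_5 = S_4(2) = 3
t_q=13/2 is in segment 4 (τ=1/2); S_4(τ)=-6633/5008

y_0=2 y_1=1 y_2=2 y_3=0 y_4=-2 y_5=3
S(13/2) = -6633/5008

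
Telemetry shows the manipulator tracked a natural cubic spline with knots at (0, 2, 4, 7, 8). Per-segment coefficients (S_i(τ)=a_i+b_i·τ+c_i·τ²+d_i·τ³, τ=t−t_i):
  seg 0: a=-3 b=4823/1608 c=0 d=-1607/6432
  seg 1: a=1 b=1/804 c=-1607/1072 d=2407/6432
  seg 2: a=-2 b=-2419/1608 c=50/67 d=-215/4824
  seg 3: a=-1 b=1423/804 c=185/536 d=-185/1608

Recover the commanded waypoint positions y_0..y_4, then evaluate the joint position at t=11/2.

y_0 = S_0(0) = a_0 = -3
y_1 = S_1(0) = a_1 = 1
y_2 = S_2(0) = a_2 = -2
y_3 = S_3(0) = a_3 = -1
y_4 = S_3(1) = 1
t_q=11/2 is in segment 2 (τ=3/2); S_2(τ)=-11697/4288

y_0=-3 y_1=1 y_2=-2 y_3=-1 y_4=1
S(11/2) = -11697/4288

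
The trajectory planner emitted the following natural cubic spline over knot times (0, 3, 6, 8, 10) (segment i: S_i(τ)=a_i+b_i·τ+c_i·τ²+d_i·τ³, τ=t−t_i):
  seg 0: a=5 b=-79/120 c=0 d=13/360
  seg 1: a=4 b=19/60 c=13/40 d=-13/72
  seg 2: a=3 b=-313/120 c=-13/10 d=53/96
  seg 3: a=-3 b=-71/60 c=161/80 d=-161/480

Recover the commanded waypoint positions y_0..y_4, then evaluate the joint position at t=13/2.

y_0=5 y_1=4 y_2=3 y_3=-3 y_4=0
S(13/2) = 1843/1280

y_0 = S_0(0) = a_0 = 5
y_1 = S_1(0) = a_1 = 4
y_2 = S_2(0) = a_2 = 3
y_3 = S_3(0) = a_3 = -3
y_4 = S_3(2) = 0
t_q=13/2 is in segment 2 (τ=1/2); S_2(τ)=1843/1280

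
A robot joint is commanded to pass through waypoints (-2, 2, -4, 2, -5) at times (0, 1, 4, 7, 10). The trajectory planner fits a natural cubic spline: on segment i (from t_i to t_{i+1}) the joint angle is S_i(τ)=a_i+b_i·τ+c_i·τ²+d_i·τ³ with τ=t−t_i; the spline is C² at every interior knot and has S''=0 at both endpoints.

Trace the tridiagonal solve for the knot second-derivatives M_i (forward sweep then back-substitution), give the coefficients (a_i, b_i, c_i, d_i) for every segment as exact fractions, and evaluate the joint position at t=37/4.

Δ: Δ0=4, Δ1=-2, Δ2=2, Δ3=-7/3
row 1: diag=8, rhs=-36; c'=3/8, d'=-9/2
row 2: denom=12−3·3/8=87/8; d'=(24−3·-9/2)/(87/8)=100/29
row 3: denom=12−3·8/29=324/29; d'=(-26−3·100/29)/(324/29)=-527/162
back: M3=-527/162
back: M2=100/29−8/29·-527/162=352/81
back: M1=-9/2−3/8·352/81=-331/54
M: M0=0, M1=-331/54, M2=352/81, M3=-527/162, M4=0
seg 0: a=-2, c=M0/2=0, d=(M1−M0)/(6·1)=-331/324, b=Δ0−h0·(2M0+M1)/6=1627/324
seg 1: a=2, c=M1/2=-331/108, d=(M2−M1)/(6·3)=1697/2916, b=Δ1−h1·(2M1+M2)/6=317/162
seg 2: a=-4, c=M2/2=176/81, d=(M3−M2)/(6·3)=-1231/2916, b=Δ2−h2·(2M2+M3)/6=-233/324
seg 3: a=2, c=M3/2=-527/324, d=(M4−M3)/(6·3)=527/2916, b=Δ3−h3·(2M3+M4)/6=149/162
t_q=37/4 → seg 3, τ=9/4; S=2+149/162·τ+-527/324·τ²+527/2916·τ³=-4853/2304

  seg 0: a=-2 b=1627/324 c=0 d=-331/324
  seg 1: a=2 b=317/162 c=-331/108 d=1697/2916
  seg 2: a=-4 b=-233/324 c=176/81 d=-1231/2916
  seg 3: a=2 b=149/162 c=-527/324 d=527/2916
S(37/4) = -4853/2304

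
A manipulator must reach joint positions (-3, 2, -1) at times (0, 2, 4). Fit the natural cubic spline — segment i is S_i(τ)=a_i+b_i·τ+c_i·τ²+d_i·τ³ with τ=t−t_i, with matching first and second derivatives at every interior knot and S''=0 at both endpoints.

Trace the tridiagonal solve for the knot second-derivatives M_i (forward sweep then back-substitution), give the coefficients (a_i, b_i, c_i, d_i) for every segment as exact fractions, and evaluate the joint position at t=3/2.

  seg 0: a=-3 b=7/2 c=0 d=-1/4
  seg 1: a=2 b=1/2 c=-3/2 d=1/4
S(3/2) = 45/32

Δ: Δ0=5/2, Δ1=-3/2
row 1: diag=8, rhs=-24; c'=1/4, d'=-3
back: M1=-3
M: M0=0, M1=-3, M2=0
seg 0: a=-3, c=M0/2=0, d=(M1−M0)/(6·2)=-1/4, b=Δ0−h0·(2M0+M1)/6=7/2
seg 1: a=2, c=M1/2=-3/2, d=(M2−M1)/(6·2)=1/4, b=Δ1−h1·(2M1+M2)/6=1/2
t_q=3/2 → seg 0, τ=3/2; S=-3+7/2·τ+0·τ²+-1/4·τ³=45/32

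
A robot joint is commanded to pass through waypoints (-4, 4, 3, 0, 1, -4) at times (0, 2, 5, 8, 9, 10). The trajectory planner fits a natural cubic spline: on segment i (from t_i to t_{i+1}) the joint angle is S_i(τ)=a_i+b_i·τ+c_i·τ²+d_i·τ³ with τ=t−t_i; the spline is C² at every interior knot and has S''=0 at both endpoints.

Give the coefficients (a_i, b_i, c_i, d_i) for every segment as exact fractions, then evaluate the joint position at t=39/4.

  seg 0: a=-4 b=14860/3081 c=0 d=-634/3081
  seg 1: a=4 b=7252/3081 c=-1268/1027 d=241/2133
  seg 2: a=3 b=-6173/3081 c=-671/3081 d=5105/27729
  seg 3: a=0 b=5116/3081 c=1478/1027 d=-6469/3081
  seg 4: a=1 b=-5423/3081 c=-4991/1027 d=4991/3081
S(39/4) = -155797/65728

Δ: Δ0=4, Δ1=-1/3, Δ2=-1, Δ3=1, Δ4=-5
row 1: diag=10, rhs=-26; c'=3/10, d'=-13/5
row 2: denom=12−3·3/10=111/10; d'=(-4−3·-13/5)/(111/10)=38/111
row 3: denom=8−3·10/37=266/37; d'=(12−3·38/111)/(266/37)=29/19
row 4: denom=4−1·37/266=1027/266; d'=(-36−1·29/19)/(1027/266)=-9982/1027
back: M4=-9982/1027
back: M3=29/19−37/266·-9982/1027=2956/1027
back: M2=38/111−10/37·2956/1027=-1342/3081
back: M1=-13/5−3/10·-1342/3081=-2536/1027
M: M0=0, M1=-2536/1027, M2=-1342/3081, M3=2956/1027, M4=-9982/1027, M5=0
seg 0: a=-4, c=M0/2=0, d=(M1−M0)/(6·2)=-634/3081, b=Δ0−h0·(2M0+M1)/6=14860/3081
seg 1: a=4, c=M1/2=-1268/1027, d=(M2−M1)/(6·3)=241/2133, b=Δ1−h1·(2M1+M2)/6=7252/3081
seg 2: a=3, c=M2/2=-671/3081, d=(M3−M2)/(6·3)=5105/27729, b=Δ2−h2·(2M2+M3)/6=-6173/3081
seg 3: a=0, c=M3/2=1478/1027, d=(M4−M3)/(6·1)=-6469/3081, b=Δ3−h3·(2M3+M4)/6=5116/3081
seg 4: a=1, c=M4/2=-4991/1027, d=(M5−M4)/(6·1)=4991/3081, b=Δ4−h4·(2M4+M5)/6=-5423/3081
t_q=39/4 → seg 4, τ=3/4; S=1+-5423/3081·τ+-4991/1027·τ²+4991/3081·τ³=-155797/65728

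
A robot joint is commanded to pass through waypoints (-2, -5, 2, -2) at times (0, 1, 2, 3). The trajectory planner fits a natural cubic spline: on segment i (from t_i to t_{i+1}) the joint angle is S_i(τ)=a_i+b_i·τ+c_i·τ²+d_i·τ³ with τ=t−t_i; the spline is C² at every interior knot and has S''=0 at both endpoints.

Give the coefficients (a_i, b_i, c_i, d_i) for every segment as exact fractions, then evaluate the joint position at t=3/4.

Δ: Δ0=-3, Δ1=7, Δ2=-4
row 1: diag=4, rhs=60; c'=1/4, d'=15
row 2: denom=4−1·1/4=15/4; d'=(-66−1·15)/(15/4)=-108/5
back: M2=-108/5
back: M1=15−1/4·-108/5=102/5
M: M0=0, M1=102/5, M2=-108/5, M3=0
seg 0: a=-2, c=M0/2=0, d=(M1−M0)/(6·1)=17/5, b=Δ0−h0·(2M0+M1)/6=-32/5
seg 1: a=-5, c=M1/2=51/5, d=(M2−M1)/(6·1)=-7, b=Δ1−h1·(2M1+M2)/6=19/5
seg 2: a=2, c=M2/2=-54/5, d=(M3−M2)/(6·1)=18/5, b=Δ2−h2·(2M2+M3)/6=16/5
t_q=3/4 → seg 0, τ=3/4; S=-2+-32/5·τ+0·τ²+17/5·τ³=-1717/320

  seg 0: a=-2 b=-32/5 c=0 d=17/5
  seg 1: a=-5 b=19/5 c=51/5 d=-7
  seg 2: a=2 b=16/5 c=-54/5 d=18/5
S(3/4) = -1717/320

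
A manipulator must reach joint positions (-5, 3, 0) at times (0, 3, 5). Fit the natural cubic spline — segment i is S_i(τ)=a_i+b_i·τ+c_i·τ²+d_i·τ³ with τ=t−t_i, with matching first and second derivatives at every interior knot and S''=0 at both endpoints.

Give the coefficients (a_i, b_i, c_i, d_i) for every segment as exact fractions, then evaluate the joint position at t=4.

  seg 0: a=-5 b=47/12 c=0 d=-5/36
  seg 1: a=3 b=1/6 c=-5/4 d=5/24
S(4) = 17/8

Δ: Δ0=8/3, Δ1=-3/2
row 1: diag=10, rhs=-25; c'=1/5, d'=-5/2
back: M1=-5/2
M: M0=0, M1=-5/2, M2=0
seg 0: a=-5, c=M0/2=0, d=(M1−M0)/(6·3)=-5/36, b=Δ0−h0·(2M0+M1)/6=47/12
seg 1: a=3, c=M1/2=-5/4, d=(M2−M1)/(6·2)=5/24, b=Δ1−h1·(2M1+M2)/6=1/6
t_q=4 → seg 1, τ=1; S=3+1/6·τ+-5/4·τ²+5/24·τ³=17/8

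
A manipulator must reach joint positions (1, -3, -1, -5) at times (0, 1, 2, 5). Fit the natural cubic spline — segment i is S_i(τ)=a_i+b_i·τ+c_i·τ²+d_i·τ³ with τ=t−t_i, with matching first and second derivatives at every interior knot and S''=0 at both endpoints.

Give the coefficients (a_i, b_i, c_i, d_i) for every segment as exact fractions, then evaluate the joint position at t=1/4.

  seg 0: a=1 b=-526/93 c=0 d=154/93
  seg 1: a=-3 b=-64/93 c=154/31 d=-212/93
  seg 2: a=-1 b=224/93 c=-58/31 d=58/279
S(1/4) = -385/992

Δ: Δ0=-4, Δ1=2, Δ2=-4/3
row 1: diag=4, rhs=36; c'=1/4, d'=9
row 2: denom=8−1·1/4=31/4; d'=(-20−1·9)/(31/4)=-116/31
back: M2=-116/31
back: M1=9−1/4·-116/31=308/31
M: M0=0, M1=308/31, M2=-116/31, M3=0
seg 0: a=1, c=M0/2=0, d=(M1−M0)/(6·1)=154/93, b=Δ0−h0·(2M0+M1)/6=-526/93
seg 1: a=-3, c=M1/2=154/31, d=(M2−M1)/(6·1)=-212/93, b=Δ1−h1·(2M1+M2)/6=-64/93
seg 2: a=-1, c=M2/2=-58/31, d=(M3−M2)/(6·3)=58/279, b=Δ2−h2·(2M2+M3)/6=224/93
t_q=1/4 → seg 0, τ=1/4; S=1+-526/93·τ+0·τ²+154/93·τ³=-385/992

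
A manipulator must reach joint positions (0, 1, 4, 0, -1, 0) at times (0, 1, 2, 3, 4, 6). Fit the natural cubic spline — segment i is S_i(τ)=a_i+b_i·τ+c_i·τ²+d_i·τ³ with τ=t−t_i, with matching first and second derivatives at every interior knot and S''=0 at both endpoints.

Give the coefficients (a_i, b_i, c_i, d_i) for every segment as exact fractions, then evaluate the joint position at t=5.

Δ: Δ0=1, Δ1=3, Δ2=-4, Δ3=-1, Δ4=1/2
row 1: diag=4, rhs=12; c'=1/4, d'=3
row 2: denom=4−1·1/4=15/4; d'=(-42−1·3)/(15/4)=-12
row 3: denom=4−1·4/15=56/15; d'=(18−1·-12)/(56/15)=225/28
row 4: denom=6−1·15/56=321/56; d'=(9−1·225/28)/(321/56)=18/107
back: M4=18/107
back: M3=225/28−15/56·18/107=855/107
back: M2=-12−4/15·855/107=-1512/107
back: M1=3−1/4·-1512/107=699/107
M: M0=0, M1=699/107, M2=-1512/107, M3=855/107, M4=18/107, M5=0
seg 0: a=0, c=M0/2=0, d=(M1−M0)/(6·1)=233/214, b=Δ0−h0·(2M0+M1)/6=-19/214
seg 1: a=1, c=M1/2=699/214, d=(M2−M1)/(6·1)=-737/214, b=Δ1−h1·(2M1+M2)/6=340/107
seg 2: a=4, c=M2/2=-756/107, d=(M3−M2)/(6·1)=789/214, b=Δ2−h2·(2M2+M3)/6=-133/214
seg 3: a=0, c=M3/2=855/214, d=(M4−M3)/(6·1)=-279/214, b=Δ3−h3·(2M3+M4)/6=-395/107
seg 4: a=-1, c=M4/2=9/107, d=(M5−M4)/(6·2)=-3/214, b=Δ4−h4·(2M4+M5)/6=83/214
t_q=5 → seg 4, τ=1; S=-1+83/214·τ+9/107·τ²+-3/214·τ³=-58/107

  seg 0: a=0 b=-19/214 c=0 d=233/214
  seg 1: a=1 b=340/107 c=699/214 d=-737/214
  seg 2: a=4 b=-133/214 c=-756/107 d=789/214
  seg 3: a=0 b=-395/107 c=855/214 d=-279/214
  seg 4: a=-1 b=83/214 c=9/107 d=-3/214
S(5) = -58/107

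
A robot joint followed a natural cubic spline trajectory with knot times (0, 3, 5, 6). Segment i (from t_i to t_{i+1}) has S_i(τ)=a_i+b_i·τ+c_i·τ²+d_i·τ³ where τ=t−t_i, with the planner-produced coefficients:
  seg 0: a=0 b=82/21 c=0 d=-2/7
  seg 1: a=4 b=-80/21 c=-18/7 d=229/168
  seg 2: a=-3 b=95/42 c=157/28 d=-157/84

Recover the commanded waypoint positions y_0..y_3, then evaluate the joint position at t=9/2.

y_0=0 y_1=4 y_2=-3 y_3=3
S(9/2) = -1299/448

y_0 = S_0(0) = a_0 = 0
y_1 = S_1(0) = a_1 = 4
y_2 = S_2(0) = a_2 = -3
y_3 = S_2(1) = 3
t_q=9/2 is in segment 1 (τ=3/2); S_1(τ)=-1299/448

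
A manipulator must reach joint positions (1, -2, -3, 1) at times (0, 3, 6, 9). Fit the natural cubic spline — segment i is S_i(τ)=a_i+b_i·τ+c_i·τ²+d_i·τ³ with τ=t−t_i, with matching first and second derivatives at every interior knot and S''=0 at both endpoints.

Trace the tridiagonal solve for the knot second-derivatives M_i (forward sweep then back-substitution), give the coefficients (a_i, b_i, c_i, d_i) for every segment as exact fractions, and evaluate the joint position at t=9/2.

Δ: Δ0=-1, Δ1=-1/3, Δ2=4/3
row 1: diag=12, rhs=4; c'=1/4, d'=1/3
row 2: denom=12−3·1/4=45/4; d'=(10−3·1/3)/(45/4)=4/5
back: M2=4/5
back: M1=1/3−1/4·4/5=2/15
M: M0=0, M1=2/15, M2=4/5, M3=0
seg 0: a=1, c=M0/2=0, d=(M1−M0)/(6·3)=1/135, b=Δ0−h0·(2M0+M1)/6=-16/15
seg 1: a=-2, c=M1/2=1/15, d=(M2−M1)/(6·3)=1/27, b=Δ1−h1·(2M1+M2)/6=-13/15
seg 2: a=-3, c=M2/2=2/5, d=(M3−M2)/(6·3)=-2/45, b=Δ2−h2·(2M2+M3)/6=8/15
t_q=9/2 → seg 1, τ=3/2; S=-2+-13/15·τ+1/15·τ²+1/27·τ³=-121/40

  seg 0: a=1 b=-16/15 c=0 d=1/135
  seg 1: a=-2 b=-13/15 c=1/15 d=1/27
  seg 2: a=-3 b=8/15 c=2/5 d=-2/45
S(9/2) = -121/40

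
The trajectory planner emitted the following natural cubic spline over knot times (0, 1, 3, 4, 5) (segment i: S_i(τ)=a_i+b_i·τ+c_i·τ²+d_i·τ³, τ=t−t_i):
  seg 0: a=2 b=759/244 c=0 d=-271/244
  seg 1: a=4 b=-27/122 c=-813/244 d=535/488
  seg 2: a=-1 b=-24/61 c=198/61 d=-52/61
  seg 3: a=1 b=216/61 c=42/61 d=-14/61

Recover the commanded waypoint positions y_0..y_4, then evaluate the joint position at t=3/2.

y_0=2 y_1=4 y_2=-1 y_3=1 y_4=5
S(3/2) = 12467/3904

y_0 = S_0(0) = a_0 = 2
y_1 = S_1(0) = a_1 = 4
y_2 = S_2(0) = a_2 = -1
y_3 = S_3(0) = a_3 = 1
y_4 = S_3(1) = 5
t_q=3/2 is in segment 1 (τ=1/2); S_1(τ)=12467/3904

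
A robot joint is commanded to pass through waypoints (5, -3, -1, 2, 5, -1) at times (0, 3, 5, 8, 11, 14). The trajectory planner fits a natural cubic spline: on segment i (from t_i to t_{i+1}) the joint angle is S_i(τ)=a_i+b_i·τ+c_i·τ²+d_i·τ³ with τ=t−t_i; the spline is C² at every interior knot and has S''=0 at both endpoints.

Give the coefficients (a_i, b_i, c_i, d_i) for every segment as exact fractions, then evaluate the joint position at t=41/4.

  seg 0: a=5 b=-632/165 c=0 d=64/495
  seg 1: a=-3 b=-56/165 c=64/55 d=-163/660
  seg 2: a=-1 b=223/165 c=-7/22 d=199/2970
  seg 3: a=2 b=413/330 c=47/165 d=-73/594
  seg 4: a=5 b=-59/165 c=-271/330 d=271/2970
S(41/4) = 34201/7040

Δ: Δ0=-8/3, Δ1=1, Δ2=1, Δ3=1, Δ4=-2
row 1: diag=10, rhs=22; c'=1/5, d'=11/5
row 2: denom=10−2·1/5=48/5; d'=(0−2·11/5)/(48/5)=-11/24
row 3: denom=12−3·5/16=177/16; d'=(0−3·-11/24)/(177/16)=22/177
row 4: denom=12−3·16/59=660/59; d'=(-18−3·22/177)/(660/59)=-271/165
back: M4=-271/165
back: M3=22/177−16/59·-271/165=94/165
back: M2=-11/24−5/16·94/165=-7/11
back: M1=11/5−1/5·-7/11=128/55
M: M0=0, M1=128/55, M2=-7/11, M3=94/165, M4=-271/165, M5=0
seg 0: a=5, c=M0/2=0, d=(M1−M0)/(6·3)=64/495, b=Δ0−h0·(2M0+M1)/6=-632/165
seg 1: a=-3, c=M1/2=64/55, d=(M2−M1)/(6·2)=-163/660, b=Δ1−h1·(2M1+M2)/6=-56/165
seg 2: a=-1, c=M2/2=-7/22, d=(M3−M2)/(6·3)=199/2970, b=Δ2−h2·(2M2+M3)/6=223/165
seg 3: a=2, c=M3/2=47/165, d=(M4−M3)/(6·3)=-73/594, b=Δ3−h3·(2M3+M4)/6=413/330
seg 4: a=5, c=M4/2=-271/330, d=(M5−M4)/(6·3)=271/2970, b=Δ4−h4·(2M4+M5)/6=-59/165
t_q=41/4 → seg 3, τ=9/4; S=2+413/330·τ+47/165·τ²+-73/594·τ³=34201/7040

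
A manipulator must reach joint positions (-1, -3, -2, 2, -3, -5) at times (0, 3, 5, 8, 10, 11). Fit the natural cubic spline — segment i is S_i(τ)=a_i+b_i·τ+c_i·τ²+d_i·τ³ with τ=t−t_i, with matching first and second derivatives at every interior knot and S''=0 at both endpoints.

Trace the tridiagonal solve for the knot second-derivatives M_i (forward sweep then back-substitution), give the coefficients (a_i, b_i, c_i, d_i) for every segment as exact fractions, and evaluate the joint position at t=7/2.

  seg 0: a=-1 b=-4283/4836 c=0 d=353/14508
  seg 1: a=-3 b=-553/2418 c=353/1612 d=703/9672
  seg 2: a=-2 b=1837/1209 c=264/403 d=-289/1209
  seg 3: a=2 b=-1214/1209 c=-603/403 d=3619/9672
  seg 4: a=-3 b=-6043/2418 c=1207/1612 d=-1207/4836
S(7/2) = -78679/25792

Δ: Δ0=-2/3, Δ1=1/2, Δ2=4/3, Δ3=-5/2, Δ4=-2
row 1: diag=10, rhs=7; c'=1/5, d'=7/10
row 2: denom=10−2·1/5=48/5; d'=(5−2·7/10)/(48/5)=3/8
row 3: denom=10−3·5/16=145/16; d'=(-23−3·3/8)/(145/16)=-386/145
row 4: denom=6−2·32/145=806/145; d'=(3−2·-386/145)/(806/145)=1207/806
back: M4=1207/806
back: M3=-386/145−32/145·1207/806=-1206/403
back: M2=3/8−5/16·-1206/403=528/403
back: M1=7/10−1/5·528/403=353/806
M: M0=0, M1=353/806, M2=528/403, M3=-1206/403, M4=1207/806, M5=0
seg 0: a=-1, c=M0/2=0, d=(M1−M0)/(6·3)=353/14508, b=Δ0−h0·(2M0+M1)/6=-4283/4836
seg 1: a=-3, c=M1/2=353/1612, d=(M2−M1)/(6·2)=703/9672, b=Δ1−h1·(2M1+M2)/6=-553/2418
seg 2: a=-2, c=M2/2=264/403, d=(M3−M2)/(6·3)=-289/1209, b=Δ2−h2·(2M2+M3)/6=1837/1209
seg 3: a=2, c=M3/2=-603/403, d=(M4−M3)/(6·2)=3619/9672, b=Δ3−h3·(2M3+M4)/6=-1214/1209
seg 4: a=-3, c=M4/2=1207/1612, d=(M5−M4)/(6·1)=-1207/4836, b=Δ4−h4·(2M4+M5)/6=-6043/2418
t_q=7/2 → seg 1, τ=1/2; S=-3+-553/2418·τ+353/1612·τ²+703/9672·τ³=-78679/25792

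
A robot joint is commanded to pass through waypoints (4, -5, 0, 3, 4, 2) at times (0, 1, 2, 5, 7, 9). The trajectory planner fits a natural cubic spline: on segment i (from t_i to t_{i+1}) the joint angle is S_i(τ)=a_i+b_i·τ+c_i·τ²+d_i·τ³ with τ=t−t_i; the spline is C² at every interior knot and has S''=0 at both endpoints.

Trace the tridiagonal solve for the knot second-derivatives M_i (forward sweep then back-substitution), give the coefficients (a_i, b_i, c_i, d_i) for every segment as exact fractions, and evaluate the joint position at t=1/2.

Δ: Δ0=-9, Δ1=5, Δ2=1, Δ3=1/2, Δ4=-1
row 1: diag=4, rhs=84; c'=1/4, d'=21
row 2: denom=8−1·1/4=31/4; d'=(-24−1·21)/(31/4)=-180/31
row 3: denom=10−3·12/31=274/31; d'=(-3−3·-180/31)/(274/31)=447/274
row 4: denom=8−2·31/137=1034/137; d'=(-9−2·447/274)/(1034/137)=-840/517
back: M4=-840/517
back: M3=447/274−31/137·-840/517=2067/1034
back: M2=-180/31−12/31·2067/1034=-3402/517
back: M1=21−1/4·-3402/517=23415/1034
M: M0=0, M1=23415/1034, M2=-3402/517, M3=2067/1034, M4=-840/517, M5=0
seg 0: a=4, c=M0/2=0, d=(M1−M0)/(6·1)=7805/2068, b=Δ0−h0·(2M0+M1)/6=-26417/2068
seg 1: a=-5, c=M1/2=23415/2068, d=(M2−M1)/(6·1)=-10073/2068, b=Δ1−h1·(2M1+M2)/6=-1501/1034
seg 2: a=0, c=M2/2=-1701/517, d=(M3−M2)/(6·3)=2957/6204, b=Δ2−h2·(2M2+M3)/6=13609/2068
seg 3: a=3, c=M3/2=2067/2068, d=(M4−M3)/(6·2)=-1249/4136, b=Δ3−h3·(2M3+M4)/6=-301/1034
seg 4: a=4, c=M4/2=-420/517, d=(M5−M4)/(6·2)=70/517, b=Δ4−h4·(2M4+M5)/6=43/517
t_q=1/2 → seg 0, τ=1/2; S=4+-26417/2068·τ+0·τ²+7805/2068·τ³=-31687/16544

  seg 0: a=4 b=-26417/2068 c=0 d=7805/2068
  seg 1: a=-5 b=-1501/1034 c=23415/2068 d=-10073/2068
  seg 2: a=0 b=13609/2068 c=-1701/517 d=2957/6204
  seg 3: a=3 b=-301/1034 c=2067/2068 d=-1249/4136
  seg 4: a=4 b=43/517 c=-420/517 d=70/517
S(1/2) = -31687/16544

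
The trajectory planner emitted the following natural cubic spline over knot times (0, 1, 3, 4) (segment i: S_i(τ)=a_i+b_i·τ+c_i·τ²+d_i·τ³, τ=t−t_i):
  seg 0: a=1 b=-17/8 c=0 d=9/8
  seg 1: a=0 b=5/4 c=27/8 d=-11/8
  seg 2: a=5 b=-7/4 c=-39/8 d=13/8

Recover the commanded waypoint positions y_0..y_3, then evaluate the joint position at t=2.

y_0 = S_0(0) = a_0 = 1
y_1 = S_1(0) = a_1 = 0
y_2 = S_2(0) = a_2 = 5
y_3 = S_2(1) = 0
t_q=2 is in segment 1 (τ=1); S_1(τ)=13/4

y_0=1 y_1=0 y_2=5 y_3=0
S(2) = 13/4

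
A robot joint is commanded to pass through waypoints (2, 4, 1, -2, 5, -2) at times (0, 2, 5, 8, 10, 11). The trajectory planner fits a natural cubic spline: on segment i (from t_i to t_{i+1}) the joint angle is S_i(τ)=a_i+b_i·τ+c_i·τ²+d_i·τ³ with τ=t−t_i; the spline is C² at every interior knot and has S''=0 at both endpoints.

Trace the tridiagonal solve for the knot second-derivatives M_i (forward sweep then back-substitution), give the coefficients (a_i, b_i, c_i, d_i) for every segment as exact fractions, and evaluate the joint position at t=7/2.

Δ: Δ0=1, Δ1=-1, Δ2=-1, Δ3=7/2, Δ4=-7
row 1: diag=10, rhs=-12; c'=3/10, d'=-6/5
row 2: denom=12−3·3/10=111/10; d'=(0−3·-6/5)/(111/10)=12/37
row 3: denom=10−3·10/37=340/37; d'=(27−3·12/37)/(340/37)=963/340
row 4: denom=6−2·37/170=473/85; d'=(-63−2·963/340)/(473/85)=-11673/946
back: M4=-11673/946
back: M3=963/340−37/170·-11673/946=2610/473
back: M2=12/37−10/37·2610/473=-552/473
back: M1=-6/5−3/10·-552/473=-402/473
M: M0=0, M1=-402/473, M2=-552/473, M3=2610/473, M4=-11673/946, M5=0
seg 0: a=2, c=M0/2=0, d=(M1−M0)/(6·2)=-67/946, b=Δ0−h0·(2M0+M1)/6=607/473
seg 1: a=4, c=M1/2=-201/473, d=(M2−M1)/(6·3)=-25/1419, b=Δ1−h1·(2M1+M2)/6=205/473
seg 2: a=1, c=M2/2=-276/473, d=(M3−M2)/(6·3)=527/1419, b=Δ2−h2·(2M2+M3)/6=-1226/473
seg 3: a=-2, c=M3/2=1305/473, d=(M4−M3)/(6·2)=-5631/3784, b=Δ3−h3·(2M3+M4)/6=1861/473
seg 4: a=5, c=M4/2=-11673/1892, d=(M5−M4)/(6·1)=3891/1892, b=Δ4−h4·(2M4+M5)/6=-2731/946
t_q=7/2 → seg 1, τ=3/2; S=4+205/473·τ+-201/473·τ²+-25/1419·τ³=13753/3784

  seg 0: a=2 b=607/473 c=0 d=-67/946
  seg 1: a=4 b=205/473 c=-201/473 d=-25/1419
  seg 2: a=1 b=-1226/473 c=-276/473 d=527/1419
  seg 3: a=-2 b=1861/473 c=1305/473 d=-5631/3784
  seg 4: a=5 b=-2731/946 c=-11673/1892 d=3891/1892
S(7/2) = 13753/3784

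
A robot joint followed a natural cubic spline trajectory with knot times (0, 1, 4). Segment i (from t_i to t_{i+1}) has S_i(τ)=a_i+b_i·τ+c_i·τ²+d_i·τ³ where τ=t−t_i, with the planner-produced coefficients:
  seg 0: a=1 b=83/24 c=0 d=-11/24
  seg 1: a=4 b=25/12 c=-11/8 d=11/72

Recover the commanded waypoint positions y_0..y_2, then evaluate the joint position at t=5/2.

y_0 = S_0(0) = a_0 = 1
y_1 = S_1(0) = a_1 = 4
y_2 = S_1(3) = 2
t_q=5/2 is in segment 1 (τ=3/2); S_1(τ)=291/64

y_0=1 y_1=4 y_2=2
S(5/2) = 291/64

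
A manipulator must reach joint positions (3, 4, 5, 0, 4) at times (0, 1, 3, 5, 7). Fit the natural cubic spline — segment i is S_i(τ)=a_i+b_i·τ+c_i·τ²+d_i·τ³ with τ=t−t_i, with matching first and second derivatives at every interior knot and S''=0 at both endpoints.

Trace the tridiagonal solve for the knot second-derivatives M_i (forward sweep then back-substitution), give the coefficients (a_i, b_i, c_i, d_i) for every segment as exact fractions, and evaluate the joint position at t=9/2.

  seg 0: a=3 b=73/82 c=0 d=9/82
  seg 1: a=4 b=50/41 c=27/82 d=-113/328
  seg 2: a=5 b=-131/82 c=-285/164 d=211/328
  seg 3: a=0 b=-34/41 c=87/41 d=-29/82
S(9/2) = 2269/2624

Δ: Δ0=1, Δ1=1/2, Δ2=-5/2, Δ3=2
row 1: diag=6, rhs=-3; c'=1/3, d'=-1/2
row 2: denom=8−2·1/3=22/3; d'=(-18−2·-1/2)/(22/3)=-51/22
row 3: denom=8−2·3/11=82/11; d'=(27−2·-51/22)/(82/11)=174/41
back: M3=174/41
back: M2=-51/22−3/11·174/41=-285/82
back: M1=-1/2−1/3·-285/82=27/41
M: M0=0, M1=27/41, M2=-285/82, M3=174/41, M4=0
seg 0: a=3, c=M0/2=0, d=(M1−M0)/(6·1)=9/82, b=Δ0−h0·(2M0+M1)/6=73/82
seg 1: a=4, c=M1/2=27/82, d=(M2−M1)/(6·2)=-113/328, b=Δ1−h1·(2M1+M2)/6=50/41
seg 2: a=5, c=M2/2=-285/164, d=(M3−M2)/(6·2)=211/328, b=Δ2−h2·(2M2+M3)/6=-131/82
seg 3: a=0, c=M3/2=87/41, d=(M4−M3)/(6·2)=-29/82, b=Δ3−h3·(2M3+M4)/6=-34/41
t_q=9/2 → seg 2, τ=3/2; S=5+-131/82·τ+-285/164·τ²+211/328·τ³=2269/2624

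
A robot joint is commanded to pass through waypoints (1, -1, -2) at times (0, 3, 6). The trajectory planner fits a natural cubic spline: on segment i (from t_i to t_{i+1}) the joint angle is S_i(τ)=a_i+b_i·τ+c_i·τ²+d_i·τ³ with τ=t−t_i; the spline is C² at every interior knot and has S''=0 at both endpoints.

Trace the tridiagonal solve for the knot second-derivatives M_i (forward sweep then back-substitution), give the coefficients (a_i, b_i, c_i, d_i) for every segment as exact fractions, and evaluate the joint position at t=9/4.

Δ: Δ0=-2/3, Δ1=-1/3
row 1: diag=12, rhs=2; c'=1/4, d'=1/6
back: M1=1/6
M: M0=0, M1=1/6, M2=0
seg 0: a=1, c=M0/2=0, d=(M1−M0)/(6·3)=1/108, b=Δ0−h0·(2M0+M1)/6=-3/4
seg 1: a=-1, c=M1/2=1/12, d=(M2−M1)/(6·3)=-1/108, b=Δ1−h1·(2M1+M2)/6=-1/2
t_q=9/4 → seg 0, τ=9/4; S=1+-3/4·τ+0·τ²+1/108·τ³=-149/256

  seg 0: a=1 b=-3/4 c=0 d=1/108
  seg 1: a=-1 b=-1/2 c=1/12 d=-1/108
S(9/4) = -149/256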